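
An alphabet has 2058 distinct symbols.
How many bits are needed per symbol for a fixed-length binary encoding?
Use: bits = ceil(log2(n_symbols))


log2(2058) = 11.007
Bracket: 2^11 = 2048 < 2058 <= 2^12 = 4096
So ceil(log2(2058)) = 12

bits = ceil(log2(2058)) = ceil(11.007) = 12 bits


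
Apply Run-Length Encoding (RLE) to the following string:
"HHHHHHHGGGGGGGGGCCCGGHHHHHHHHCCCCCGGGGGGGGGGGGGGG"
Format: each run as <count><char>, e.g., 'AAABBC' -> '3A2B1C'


Scanning runs left to right:
  i=0: run of 'H' x 7 -> '7H'
  i=7: run of 'G' x 9 -> '9G'
  i=16: run of 'C' x 3 -> '3C'
  i=19: run of 'G' x 2 -> '2G'
  i=21: run of 'H' x 8 -> '8H'
  i=29: run of 'C' x 5 -> '5C'
  i=34: run of 'G' x 15 -> '15G'

RLE = 7H9G3C2G8H5C15G


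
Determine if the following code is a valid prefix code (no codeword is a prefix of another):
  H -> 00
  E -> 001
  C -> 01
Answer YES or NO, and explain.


Checking each pair (does one codeword prefix another?):
  H='00' vs E='001': prefix -- VIOLATION

NO -- this is NOT a valid prefix code. H (00) is a prefix of E (001).


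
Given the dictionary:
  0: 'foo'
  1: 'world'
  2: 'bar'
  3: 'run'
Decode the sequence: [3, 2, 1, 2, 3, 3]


Look up each index in the dictionary:
  3 -> 'run'
  2 -> 'bar'
  1 -> 'world'
  2 -> 'bar'
  3 -> 'run'
  3 -> 'run'

Decoded: "run bar world bar run run"


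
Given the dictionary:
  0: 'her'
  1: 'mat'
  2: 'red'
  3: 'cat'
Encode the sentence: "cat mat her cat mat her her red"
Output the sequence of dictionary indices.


Look up each word in the dictionary:
  'cat' -> 3
  'mat' -> 1
  'her' -> 0
  'cat' -> 3
  'mat' -> 1
  'her' -> 0
  'her' -> 0
  'red' -> 2

Encoded: [3, 1, 0, 3, 1, 0, 0, 2]


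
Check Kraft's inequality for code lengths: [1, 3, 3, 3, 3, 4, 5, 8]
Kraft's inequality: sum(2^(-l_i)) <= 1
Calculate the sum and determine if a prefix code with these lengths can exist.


Sum = 2^(-1) + 2^(-3) + 2^(-3) + 2^(-3) + 2^(-3) + 2^(-4) + 2^(-5) + 2^(-8)
    = 0.5 + 0.125 + 0.125 + 0.125 + 0.125 + 0.0625 + 0.03125 + 0.00390625
    = 281/256 = 1.09765625
Since 1.09765625 > 1, Kraft's inequality is NOT satisfied.
A prefix code with these lengths CANNOT exist.

Kraft sum = 1.09765625. Not satisfied.


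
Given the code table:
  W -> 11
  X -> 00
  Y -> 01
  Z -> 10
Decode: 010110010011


Decoding:
01 -> Y
01 -> Y
10 -> Z
01 -> Y
00 -> X
11 -> W


Result: YYZYXW


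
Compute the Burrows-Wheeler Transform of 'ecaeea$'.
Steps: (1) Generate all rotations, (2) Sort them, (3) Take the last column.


Rotations (sorted):
  0: $ecaeea -> last char: a
  1: a$ecaee -> last char: e
  2: aeea$ec -> last char: c
  3: caeea$e -> last char: e
  4: ea$ecae -> last char: e
  5: ecaeea$ -> last char: $
  6: eea$eca -> last char: a


BWT = aecee$a


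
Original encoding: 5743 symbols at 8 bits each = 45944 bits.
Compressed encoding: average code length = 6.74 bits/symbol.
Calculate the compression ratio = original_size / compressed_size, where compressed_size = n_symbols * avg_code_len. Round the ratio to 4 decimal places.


original_size = n_symbols * orig_bits = 5743 * 8 = 45944 bits
compressed_size = n_symbols * avg_code_len = 5743 * 6.74 = 38707.82 bits
ratio = original_size / compressed_size = 45944 / 38707.82 = 1.1869

Compression ratio = 1.1869


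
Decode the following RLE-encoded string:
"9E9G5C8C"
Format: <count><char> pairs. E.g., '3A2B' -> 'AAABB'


Expanding each <count><char> pair:
  9E -> 'EEEEEEEEE'
  9G -> 'GGGGGGGGG'
  5C -> 'CCCCC'
  8C -> 'CCCCCCCC'

Decoded = EEEEEEEEEGGGGGGGGGCCCCCCCCCCCCC


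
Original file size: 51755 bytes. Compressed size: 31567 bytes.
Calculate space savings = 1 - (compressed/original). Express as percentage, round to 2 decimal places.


ratio = compressed/original = 31567/51755 = 0.609931
savings = 1 - ratio = 1 - 0.609931 = 0.390069
as a percentage: 0.390069 * 100 = 39.01%

Space savings = 1 - 31567/51755 = 39.01%


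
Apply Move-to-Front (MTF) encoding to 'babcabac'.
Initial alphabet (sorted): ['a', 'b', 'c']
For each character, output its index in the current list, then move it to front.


MTF encoding:
'b': index 1 in ['a', 'b', 'c'] -> ['b', 'a', 'c']
'a': index 1 in ['b', 'a', 'c'] -> ['a', 'b', 'c']
'b': index 1 in ['a', 'b', 'c'] -> ['b', 'a', 'c']
'c': index 2 in ['b', 'a', 'c'] -> ['c', 'b', 'a']
'a': index 2 in ['c', 'b', 'a'] -> ['a', 'c', 'b']
'b': index 2 in ['a', 'c', 'b'] -> ['b', 'a', 'c']
'a': index 1 in ['b', 'a', 'c'] -> ['a', 'b', 'c']
'c': index 2 in ['a', 'b', 'c'] -> ['c', 'a', 'b']


Output: [1, 1, 1, 2, 2, 2, 1, 2]


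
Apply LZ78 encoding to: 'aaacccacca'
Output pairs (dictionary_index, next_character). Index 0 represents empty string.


LZ78 encoding steps:
Dictionary: {0: ''}
Step 1: w='' (idx 0), next='a' -> output (0, 'a'), add 'a' as idx 1
Step 2: w='a' (idx 1), next='a' -> output (1, 'a'), add 'aa' as idx 2
Step 3: w='' (idx 0), next='c' -> output (0, 'c'), add 'c' as idx 3
Step 4: w='c' (idx 3), next='c' -> output (3, 'c'), add 'cc' as idx 4
Step 5: w='a' (idx 1), next='c' -> output (1, 'c'), add 'ac' as idx 5
Step 6: w='c' (idx 3), next='a' -> output (3, 'a'), add 'ca' as idx 6


Encoded: [(0, 'a'), (1, 'a'), (0, 'c'), (3, 'c'), (1, 'c'), (3, 'a')]


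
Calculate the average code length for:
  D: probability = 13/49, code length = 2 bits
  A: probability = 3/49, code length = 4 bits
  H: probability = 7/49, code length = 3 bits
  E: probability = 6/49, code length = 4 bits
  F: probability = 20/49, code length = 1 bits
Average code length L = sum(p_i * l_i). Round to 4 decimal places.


Weighted contributions p_i * l_i:
  D: (13/49) * 2 = 26/49
  A: (3/49) * 4 = 12/49
  H: (7/49) * 3 = 21/49
  E: (6/49) * 4 = 24/49
  F: (20/49) * 1 = 20/49
Sum = (26 + 12 + 21 + 24 + 20)/49 = 103/49

L = 103/49 = 2.1020 bits/symbol


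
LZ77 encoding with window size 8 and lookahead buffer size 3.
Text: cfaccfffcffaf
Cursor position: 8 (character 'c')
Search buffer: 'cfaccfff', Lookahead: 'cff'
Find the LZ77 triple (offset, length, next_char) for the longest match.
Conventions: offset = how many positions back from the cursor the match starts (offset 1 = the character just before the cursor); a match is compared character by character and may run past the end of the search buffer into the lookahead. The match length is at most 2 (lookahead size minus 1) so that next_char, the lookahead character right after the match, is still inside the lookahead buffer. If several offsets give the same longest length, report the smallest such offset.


Try each offset into the search buffer:
  offset=1 (pos 7, char 'f'): match length 0
  offset=2 (pos 6, char 'f'): match length 0
  offset=3 (pos 5, char 'f'): match length 0
  offset=4 (pos 4, char 'c'): match length 2
  offset=5 (pos 3, char 'c'): match length 1
  offset=6 (pos 2, char 'a'): match length 0
  offset=7 (pos 1, char 'f'): match length 0
  offset=8 (pos 0, char 'c'): match length 2
Longest match has length 2, found at offsets 4, 8; take the smallest, offset 4.
next_char = character at position 8 + 2 = 10 -> 'f'

Best match: offset=4, length=2 (matching 'cf' starting at position 4)
LZ77 triple: (4, 2, 'f')


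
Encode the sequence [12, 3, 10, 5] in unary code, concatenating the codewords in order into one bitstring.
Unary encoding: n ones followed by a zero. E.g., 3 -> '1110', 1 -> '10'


Encode each number as n ones followed by a terminating 0:
  12 -> 1111111111110 (13 bits)
  3 -> 1110 (4 bits)
  10 -> 11111111110 (11 bits)
  5 -> 111110 (6 bits)
Total length = 13 + 4 + 11 + 6 = 34 bits.

Unary([12, 3, 10, 5]) = 1111111111110111011111111110111110 (34 bits)


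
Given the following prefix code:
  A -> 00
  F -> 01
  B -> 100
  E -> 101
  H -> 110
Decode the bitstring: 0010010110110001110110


Decoding step by step:
Bits 00 -> A
Bits 100 -> B
Bits 101 -> E
Bits 101 -> E
Bits 100 -> B
Bits 01 -> F
Bits 110 -> H
Bits 110 -> H


Decoded message: ABEEBFHH


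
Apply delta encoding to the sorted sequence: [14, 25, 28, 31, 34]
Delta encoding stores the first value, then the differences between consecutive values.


First value: 14
Deltas:
  25 - 14 = 11
  28 - 25 = 3
  31 - 28 = 3
  34 - 31 = 3


Delta encoded: [14, 11, 3, 3, 3]


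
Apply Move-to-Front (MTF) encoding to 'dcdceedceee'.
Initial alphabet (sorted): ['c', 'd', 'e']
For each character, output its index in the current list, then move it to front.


MTF encoding:
'd': index 1 in ['c', 'd', 'e'] -> ['d', 'c', 'e']
'c': index 1 in ['d', 'c', 'e'] -> ['c', 'd', 'e']
'd': index 1 in ['c', 'd', 'e'] -> ['d', 'c', 'e']
'c': index 1 in ['d', 'c', 'e'] -> ['c', 'd', 'e']
'e': index 2 in ['c', 'd', 'e'] -> ['e', 'c', 'd']
'e': index 0 in ['e', 'c', 'd'] -> ['e', 'c', 'd']
'd': index 2 in ['e', 'c', 'd'] -> ['d', 'e', 'c']
'c': index 2 in ['d', 'e', 'c'] -> ['c', 'd', 'e']
'e': index 2 in ['c', 'd', 'e'] -> ['e', 'c', 'd']
'e': index 0 in ['e', 'c', 'd'] -> ['e', 'c', 'd']
'e': index 0 in ['e', 'c', 'd'] -> ['e', 'c', 'd']


Output: [1, 1, 1, 1, 2, 0, 2, 2, 2, 0, 0]


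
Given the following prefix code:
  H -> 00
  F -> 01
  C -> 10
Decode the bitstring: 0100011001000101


Decoding step by step:
Bits 01 -> F
Bits 00 -> H
Bits 01 -> F
Bits 10 -> C
Bits 01 -> F
Bits 00 -> H
Bits 01 -> F
Bits 01 -> F


Decoded message: FHFCFHFF


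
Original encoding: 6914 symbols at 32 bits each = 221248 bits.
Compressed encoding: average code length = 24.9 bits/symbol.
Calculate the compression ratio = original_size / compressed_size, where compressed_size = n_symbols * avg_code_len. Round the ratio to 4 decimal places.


original_size = n_symbols * orig_bits = 6914 * 32 = 221248 bits
compressed_size = n_symbols * avg_code_len = 6914 * 24.9 = 172158.6 bits
ratio = original_size / compressed_size = 221248 / 172158.6 = 1.2851

Compression ratio = 1.2851


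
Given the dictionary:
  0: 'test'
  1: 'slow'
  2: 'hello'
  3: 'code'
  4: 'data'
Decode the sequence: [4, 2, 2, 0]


Look up each index in the dictionary:
  4 -> 'data'
  2 -> 'hello'
  2 -> 'hello'
  0 -> 'test'

Decoded: "data hello hello test"


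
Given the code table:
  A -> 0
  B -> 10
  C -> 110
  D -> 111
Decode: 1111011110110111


Decoding:
111 -> D
10 -> B
111 -> D
10 -> B
110 -> C
111 -> D


Result: DBDBCD


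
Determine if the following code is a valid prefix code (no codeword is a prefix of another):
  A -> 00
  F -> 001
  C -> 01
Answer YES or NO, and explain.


Checking each pair (does one codeword prefix another?):
  A='00' vs F='001': prefix -- VIOLATION

NO -- this is NOT a valid prefix code. A (00) is a prefix of F (001).


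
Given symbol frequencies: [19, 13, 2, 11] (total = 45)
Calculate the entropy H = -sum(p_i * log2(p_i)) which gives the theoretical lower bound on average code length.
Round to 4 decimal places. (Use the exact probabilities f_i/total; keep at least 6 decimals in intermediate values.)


Per-symbol terms -p_i * log2(p_i) with p_i = f_i/45:
  p = 19/45 = 0.422222: log2(p) = -1.243926, -p*log2(p) = 0.525213
  p = 13/45 = 0.288889: log2(p) = -1.791413, -p*log2(p) = 0.517519
  p = 2/45 = 0.044444: log2(p) = -4.491853, -p*log2(p) = 0.199638
  p = 11/45 = 0.244444: log2(p) = -2.032421, -p*log2(p) = 0.496814
H = 0.525213 + 0.517519 + 0.199638 + 0.496814 = 1.739184

H = 1.7392 bits/symbol


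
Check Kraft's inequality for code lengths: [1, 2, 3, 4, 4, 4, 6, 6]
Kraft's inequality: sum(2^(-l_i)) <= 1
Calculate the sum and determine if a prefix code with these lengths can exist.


Sum = 2^(-1) + 2^(-2) + 2^(-3) + 2^(-4) + 2^(-4) + 2^(-4) + 2^(-6) + 2^(-6)
    = 0.5 + 0.25 + 0.125 + 0.0625 + 0.0625 + 0.0625 + 0.015625 + 0.015625
    = 70/64 = 1.09375
Since 1.09375 > 1, Kraft's inequality is NOT satisfied.
A prefix code with these lengths CANNOT exist.

Kraft sum = 1.09375. Not satisfied.


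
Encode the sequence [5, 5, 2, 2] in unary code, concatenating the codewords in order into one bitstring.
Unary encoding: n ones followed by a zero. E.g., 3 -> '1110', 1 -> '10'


Encode each number as n ones followed by a terminating 0:
  5 -> 111110 (6 bits)
  5 -> 111110 (6 bits)
  2 -> 110 (3 bits)
  2 -> 110 (3 bits)
Total length = 6 + 6 + 3 + 3 = 18 bits.

Unary([5, 5, 2, 2]) = 111110111110110110 (18 bits)


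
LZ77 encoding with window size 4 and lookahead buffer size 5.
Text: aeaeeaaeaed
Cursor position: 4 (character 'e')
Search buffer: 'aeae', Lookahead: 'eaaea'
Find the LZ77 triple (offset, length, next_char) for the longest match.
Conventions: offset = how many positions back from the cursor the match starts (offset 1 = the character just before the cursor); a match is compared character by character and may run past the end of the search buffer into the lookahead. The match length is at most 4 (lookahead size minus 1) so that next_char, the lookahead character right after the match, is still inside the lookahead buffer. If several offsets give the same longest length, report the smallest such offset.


Try each offset into the search buffer:
  offset=1 (pos 3, char 'e'): match length 1
  offset=2 (pos 2, char 'a'): match length 0
  offset=3 (pos 1, char 'e'): match length 2
  offset=4 (pos 0, char 'a'): match length 0
Longest match has length 2 at offset 3.
next_char = character at position 4 + 2 = 6 -> 'a'

Best match: offset=3, length=2 (matching 'ea' starting at position 1)
LZ77 triple: (3, 2, 'a')


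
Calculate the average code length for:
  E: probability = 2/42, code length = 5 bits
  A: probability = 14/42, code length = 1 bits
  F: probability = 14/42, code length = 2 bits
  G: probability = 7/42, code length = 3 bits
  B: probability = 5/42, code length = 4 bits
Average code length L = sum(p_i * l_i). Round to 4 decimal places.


Weighted contributions p_i * l_i:
  E: (2/42) * 5 = 10/42
  A: (14/42) * 1 = 14/42
  F: (14/42) * 2 = 28/42
  G: (7/42) * 3 = 21/42
  B: (5/42) * 4 = 20/42
Sum = (10 + 14 + 28 + 21 + 20)/42 = 93/42

L = 93/42 = 2.2143 bits/symbol


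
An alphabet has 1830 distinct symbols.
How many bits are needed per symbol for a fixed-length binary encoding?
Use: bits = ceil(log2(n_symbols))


log2(1830) = 10.8376
Bracket: 2^10 = 1024 < 1830 <= 2^11 = 2048
So ceil(log2(1830)) = 11

bits = ceil(log2(1830)) = ceil(10.8376) = 11 bits


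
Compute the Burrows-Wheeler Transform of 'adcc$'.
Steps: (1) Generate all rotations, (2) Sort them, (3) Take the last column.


Rotations (sorted):
  0: $adcc -> last char: c
  1: adcc$ -> last char: $
  2: c$adc -> last char: c
  3: cc$ad -> last char: d
  4: dcc$a -> last char: a


BWT = c$cda


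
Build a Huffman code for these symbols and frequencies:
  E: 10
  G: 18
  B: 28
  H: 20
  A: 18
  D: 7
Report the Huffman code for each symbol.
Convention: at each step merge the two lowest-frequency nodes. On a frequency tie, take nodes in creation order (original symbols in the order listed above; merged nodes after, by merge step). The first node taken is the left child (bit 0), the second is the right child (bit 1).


Huffman tree construction:
Step 1: Merge D(7) + E(10) = 17
Step 2: Merge (D+E)(17) + G(18) = 35
Step 3: Merge A(18) + H(20) = 38
Step 4: Merge B(28) + ((D+E)+G)(35) = 63
Step 5: Merge (A+H)(38) + (B+((D+E)+G))(63) = 101
Read each symbol's code off the tree from the root (left child = 0, right child = 1).

Codes:
  E: 1101 (length 4)
  G: 111 (length 3)
  B: 10 (length 2)
  H: 01 (length 2)
  A: 00 (length 2)
  D: 1100 (length 4)
Average code length: 254/101 = 2.5149 bits/symbol


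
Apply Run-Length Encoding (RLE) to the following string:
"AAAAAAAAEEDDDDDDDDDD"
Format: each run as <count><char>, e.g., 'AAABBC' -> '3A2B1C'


Scanning runs left to right:
  i=0: run of 'A' x 8 -> '8A'
  i=8: run of 'E' x 2 -> '2E'
  i=10: run of 'D' x 10 -> '10D'

RLE = 8A2E10D


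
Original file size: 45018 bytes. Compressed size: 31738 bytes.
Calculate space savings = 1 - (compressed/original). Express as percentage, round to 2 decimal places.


ratio = compressed/original = 31738/45018 = 0.705007
savings = 1 - ratio = 1 - 0.705007 = 0.294993
as a percentage: 0.294993 * 100 = 29.5%

Space savings = 1 - 31738/45018 = 29.5%


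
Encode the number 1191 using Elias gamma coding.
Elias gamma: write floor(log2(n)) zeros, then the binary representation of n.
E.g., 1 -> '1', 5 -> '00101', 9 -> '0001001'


num_bits = floor(log2(1191)) + 1 = 11
leading_zeros = num_bits - 1 = 10
binary(1191) = 10010100111

Elias gamma(1191) = '0000000000' + '10010100111' = 000000000010010100111 (21 bits)


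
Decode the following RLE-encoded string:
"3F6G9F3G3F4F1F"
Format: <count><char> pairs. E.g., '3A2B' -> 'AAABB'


Expanding each <count><char> pair:
  3F -> 'FFF'
  6G -> 'GGGGGG'
  9F -> 'FFFFFFFFF'
  3G -> 'GGG'
  3F -> 'FFF'
  4F -> 'FFFF'
  1F -> 'F'

Decoded = FFFGGGGGGFFFFFFFFFGGGFFFFFFFF


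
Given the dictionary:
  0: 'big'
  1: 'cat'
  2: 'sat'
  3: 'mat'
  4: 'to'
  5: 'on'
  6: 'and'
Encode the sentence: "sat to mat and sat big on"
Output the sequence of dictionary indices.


Look up each word in the dictionary:
  'sat' -> 2
  'to' -> 4
  'mat' -> 3
  'and' -> 6
  'sat' -> 2
  'big' -> 0
  'on' -> 5

Encoded: [2, 4, 3, 6, 2, 0, 5]


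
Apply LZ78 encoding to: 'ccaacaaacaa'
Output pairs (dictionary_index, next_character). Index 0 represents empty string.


LZ78 encoding steps:
Dictionary: {0: ''}
Step 1: w='' (idx 0), next='c' -> output (0, 'c'), add 'c' as idx 1
Step 2: w='c' (idx 1), next='a' -> output (1, 'a'), add 'ca' as idx 2
Step 3: w='' (idx 0), next='a' -> output (0, 'a'), add 'a' as idx 3
Step 4: w='ca' (idx 2), next='a' -> output (2, 'a'), add 'caa' as idx 4
Step 5: w='a' (idx 3), next='c' -> output (3, 'c'), add 'ac' as idx 5
Step 6: w='a' (idx 3), next='a' -> output (3, 'a'), add 'aa' as idx 6


Encoded: [(0, 'c'), (1, 'a'), (0, 'a'), (2, 'a'), (3, 'c'), (3, 'a')]


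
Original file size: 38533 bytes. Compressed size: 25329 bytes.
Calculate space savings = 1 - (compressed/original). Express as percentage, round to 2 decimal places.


ratio = compressed/original = 25329/38533 = 0.657333
savings = 1 - ratio = 1 - 0.657333 = 0.342667
as a percentage: 0.342667 * 100 = 34.27%

Space savings = 1 - 25329/38533 = 34.27%


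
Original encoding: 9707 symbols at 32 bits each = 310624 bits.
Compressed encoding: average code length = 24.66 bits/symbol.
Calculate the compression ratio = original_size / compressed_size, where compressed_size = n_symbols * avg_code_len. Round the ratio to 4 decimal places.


original_size = n_symbols * orig_bits = 9707 * 32 = 310624 bits
compressed_size = n_symbols * avg_code_len = 9707 * 24.66 = 239374.62 bits
ratio = original_size / compressed_size = 310624 / 239374.62 = 1.2976

Compression ratio = 1.2976


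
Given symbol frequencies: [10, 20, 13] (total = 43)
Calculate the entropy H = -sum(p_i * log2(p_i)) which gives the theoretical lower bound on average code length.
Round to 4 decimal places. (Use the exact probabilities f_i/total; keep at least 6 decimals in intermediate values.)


Per-symbol terms -p_i * log2(p_i) with p_i = f_i/43:
  p = 10/43 = 0.232558: log2(p) = -2.104337, -p*log2(p) = 0.489381
  p = 20/43 = 0.465116: log2(p) = -1.104337, -p*log2(p) = 0.513645
  p = 13/43 = 0.302326: log2(p) = -1.725825, -p*log2(p) = 0.521761
H = 0.489381 + 0.513645 + 0.521761 = 1.524787

H = 1.5248 bits/symbol


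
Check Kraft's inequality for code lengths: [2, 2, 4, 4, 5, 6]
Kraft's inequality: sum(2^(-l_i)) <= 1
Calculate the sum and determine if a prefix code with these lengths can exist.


Sum = 2^(-2) + 2^(-2) + 2^(-4) + 2^(-4) + 2^(-5) + 2^(-6)
    = 0.25 + 0.25 + 0.0625 + 0.0625 + 0.03125 + 0.015625
    = 43/64 = 0.671875
Since 0.671875 <= 1, Kraft's inequality IS satisfied.
A prefix code with these lengths CAN exist.

Kraft sum = 0.671875. Satisfied.


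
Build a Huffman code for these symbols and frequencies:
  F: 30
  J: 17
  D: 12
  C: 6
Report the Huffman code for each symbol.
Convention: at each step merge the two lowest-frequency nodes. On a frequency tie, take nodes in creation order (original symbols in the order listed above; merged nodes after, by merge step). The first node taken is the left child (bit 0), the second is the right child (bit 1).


Huffman tree construction:
Step 1: Merge C(6) + D(12) = 18
Step 2: Merge J(17) + (C+D)(18) = 35
Step 3: Merge F(30) + (J+(C+D))(35) = 65
Read each symbol's code off the tree from the root (left child = 0, right child = 1).

Codes:
  F: 0 (length 1)
  J: 10 (length 2)
  D: 111 (length 3)
  C: 110 (length 3)
Average code length: 118/65 = 1.8154 bits/symbol


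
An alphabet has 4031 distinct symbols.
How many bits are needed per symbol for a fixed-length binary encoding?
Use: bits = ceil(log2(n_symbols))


log2(4031) = 11.9769
Bracket: 2^11 = 2048 < 4031 <= 2^12 = 4096
So ceil(log2(4031)) = 12

bits = ceil(log2(4031)) = ceil(11.9769) = 12 bits


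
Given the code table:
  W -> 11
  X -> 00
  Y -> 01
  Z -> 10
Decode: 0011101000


Decoding:
00 -> X
11 -> W
10 -> Z
10 -> Z
00 -> X


Result: XWZZX


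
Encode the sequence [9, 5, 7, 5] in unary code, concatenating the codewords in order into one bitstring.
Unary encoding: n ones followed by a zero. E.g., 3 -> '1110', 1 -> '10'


Encode each number as n ones followed by a terminating 0:
  9 -> 1111111110 (10 bits)
  5 -> 111110 (6 bits)
  7 -> 11111110 (8 bits)
  5 -> 111110 (6 bits)
Total length = 10 + 6 + 8 + 6 = 30 bits.

Unary([9, 5, 7, 5]) = 111111111011111011111110111110 (30 bits)


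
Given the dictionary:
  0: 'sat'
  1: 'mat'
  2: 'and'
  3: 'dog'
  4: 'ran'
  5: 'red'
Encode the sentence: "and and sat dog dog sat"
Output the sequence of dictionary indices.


Look up each word in the dictionary:
  'and' -> 2
  'and' -> 2
  'sat' -> 0
  'dog' -> 3
  'dog' -> 3
  'sat' -> 0

Encoded: [2, 2, 0, 3, 3, 0]


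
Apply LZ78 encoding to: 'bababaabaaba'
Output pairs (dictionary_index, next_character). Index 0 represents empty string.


LZ78 encoding steps:
Dictionary: {0: ''}
Step 1: w='' (idx 0), next='b' -> output (0, 'b'), add 'b' as idx 1
Step 2: w='' (idx 0), next='a' -> output (0, 'a'), add 'a' as idx 2
Step 3: w='b' (idx 1), next='a' -> output (1, 'a'), add 'ba' as idx 3
Step 4: w='ba' (idx 3), next='a' -> output (3, 'a'), add 'baa' as idx 4
Step 5: w='baa' (idx 4), next='b' -> output (4, 'b'), add 'baab' as idx 5
Step 6: w='a' (idx 2), end of input -> output (2, '')


Encoded: [(0, 'b'), (0, 'a'), (1, 'a'), (3, 'a'), (4, 'b'), (2, '')]


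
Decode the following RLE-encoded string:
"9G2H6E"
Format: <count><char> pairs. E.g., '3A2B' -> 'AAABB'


Expanding each <count><char> pair:
  9G -> 'GGGGGGGGG'
  2H -> 'HH'
  6E -> 'EEEEEE'

Decoded = GGGGGGGGGHHEEEEEE


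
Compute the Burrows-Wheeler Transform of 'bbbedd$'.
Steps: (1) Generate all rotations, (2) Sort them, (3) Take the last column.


Rotations (sorted):
  0: $bbbedd -> last char: d
  1: bbbedd$ -> last char: $
  2: bbedd$b -> last char: b
  3: bedd$bb -> last char: b
  4: d$bbbed -> last char: d
  5: dd$bbbe -> last char: e
  6: edd$bbb -> last char: b


BWT = d$bbdeb


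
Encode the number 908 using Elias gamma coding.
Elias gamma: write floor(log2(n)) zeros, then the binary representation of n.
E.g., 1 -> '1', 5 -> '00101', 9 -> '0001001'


num_bits = floor(log2(908)) + 1 = 10
leading_zeros = num_bits - 1 = 9
binary(908) = 1110001100

Elias gamma(908) = '000000000' + '1110001100' = 0000000001110001100 (19 bits)


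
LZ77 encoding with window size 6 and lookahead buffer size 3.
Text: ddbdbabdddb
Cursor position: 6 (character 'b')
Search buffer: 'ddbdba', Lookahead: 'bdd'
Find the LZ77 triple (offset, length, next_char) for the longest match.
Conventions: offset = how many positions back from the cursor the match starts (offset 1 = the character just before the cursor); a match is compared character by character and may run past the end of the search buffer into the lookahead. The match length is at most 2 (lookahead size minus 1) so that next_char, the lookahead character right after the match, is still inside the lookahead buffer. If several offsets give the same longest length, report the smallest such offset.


Try each offset into the search buffer:
  offset=1 (pos 5, char 'a'): match length 0
  offset=2 (pos 4, char 'b'): match length 1
  offset=3 (pos 3, char 'd'): match length 0
  offset=4 (pos 2, char 'b'): match length 2
  offset=5 (pos 1, char 'd'): match length 0
  offset=6 (pos 0, char 'd'): match length 0
Longest match has length 2 at offset 4.
next_char = character at position 6 + 2 = 8 -> 'd'

Best match: offset=4, length=2 (matching 'bd' starting at position 2)
LZ77 triple: (4, 2, 'd')


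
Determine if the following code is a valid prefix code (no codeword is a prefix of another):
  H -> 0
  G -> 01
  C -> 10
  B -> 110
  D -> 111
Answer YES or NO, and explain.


Checking each pair (does one codeword prefix another?):
  H='0' vs G='01': prefix -- VIOLATION

NO -- this is NOT a valid prefix code. H (0) is a prefix of G (01).


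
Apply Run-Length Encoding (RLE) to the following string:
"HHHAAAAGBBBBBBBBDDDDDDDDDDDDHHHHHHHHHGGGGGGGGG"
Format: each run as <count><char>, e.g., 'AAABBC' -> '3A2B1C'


Scanning runs left to right:
  i=0: run of 'H' x 3 -> '3H'
  i=3: run of 'A' x 4 -> '4A'
  i=7: run of 'G' x 1 -> '1G'
  i=8: run of 'B' x 8 -> '8B'
  i=16: run of 'D' x 12 -> '12D'
  i=28: run of 'H' x 9 -> '9H'
  i=37: run of 'G' x 9 -> '9G'

RLE = 3H4A1G8B12D9H9G


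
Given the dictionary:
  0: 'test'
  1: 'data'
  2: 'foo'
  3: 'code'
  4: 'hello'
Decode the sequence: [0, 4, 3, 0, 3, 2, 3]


Look up each index in the dictionary:
  0 -> 'test'
  4 -> 'hello'
  3 -> 'code'
  0 -> 'test'
  3 -> 'code'
  2 -> 'foo'
  3 -> 'code'

Decoded: "test hello code test code foo code"


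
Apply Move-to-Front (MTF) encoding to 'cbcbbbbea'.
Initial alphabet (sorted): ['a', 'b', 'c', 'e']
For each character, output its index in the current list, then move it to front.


MTF encoding:
'c': index 2 in ['a', 'b', 'c', 'e'] -> ['c', 'a', 'b', 'e']
'b': index 2 in ['c', 'a', 'b', 'e'] -> ['b', 'c', 'a', 'e']
'c': index 1 in ['b', 'c', 'a', 'e'] -> ['c', 'b', 'a', 'e']
'b': index 1 in ['c', 'b', 'a', 'e'] -> ['b', 'c', 'a', 'e']
'b': index 0 in ['b', 'c', 'a', 'e'] -> ['b', 'c', 'a', 'e']
'b': index 0 in ['b', 'c', 'a', 'e'] -> ['b', 'c', 'a', 'e']
'b': index 0 in ['b', 'c', 'a', 'e'] -> ['b', 'c', 'a', 'e']
'e': index 3 in ['b', 'c', 'a', 'e'] -> ['e', 'b', 'c', 'a']
'a': index 3 in ['e', 'b', 'c', 'a'] -> ['a', 'e', 'b', 'c']


Output: [2, 2, 1, 1, 0, 0, 0, 3, 3]


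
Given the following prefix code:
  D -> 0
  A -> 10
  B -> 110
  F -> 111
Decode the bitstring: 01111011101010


Decoding step by step:
Bits 0 -> D
Bits 111 -> F
Bits 10 -> A
Bits 111 -> F
Bits 0 -> D
Bits 10 -> A
Bits 10 -> A


Decoded message: DFAFDAA


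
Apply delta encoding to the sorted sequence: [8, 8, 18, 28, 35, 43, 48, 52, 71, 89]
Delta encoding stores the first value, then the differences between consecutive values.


First value: 8
Deltas:
  8 - 8 = 0
  18 - 8 = 10
  28 - 18 = 10
  35 - 28 = 7
  43 - 35 = 8
  48 - 43 = 5
  52 - 48 = 4
  71 - 52 = 19
  89 - 71 = 18


Delta encoded: [8, 0, 10, 10, 7, 8, 5, 4, 19, 18]


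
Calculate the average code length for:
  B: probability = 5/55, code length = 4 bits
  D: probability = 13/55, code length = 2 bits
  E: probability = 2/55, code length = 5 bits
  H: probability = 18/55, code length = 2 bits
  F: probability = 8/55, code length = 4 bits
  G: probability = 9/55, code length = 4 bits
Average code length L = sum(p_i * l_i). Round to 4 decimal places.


Weighted contributions p_i * l_i:
  B: (5/55) * 4 = 20/55
  D: (13/55) * 2 = 26/55
  E: (2/55) * 5 = 10/55
  H: (18/55) * 2 = 36/55
  F: (8/55) * 4 = 32/55
  G: (9/55) * 4 = 36/55
Sum = (20 + 26 + 10 + 36 + 32 + 36)/55 = 160/55

L = 160/55 = 2.9091 bits/symbol


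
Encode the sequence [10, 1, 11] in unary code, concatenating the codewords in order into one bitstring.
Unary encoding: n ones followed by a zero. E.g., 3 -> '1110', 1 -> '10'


Encode each number as n ones followed by a terminating 0:
  10 -> 11111111110 (11 bits)
  1 -> 10 (2 bits)
  11 -> 111111111110 (12 bits)
Total length = 11 + 2 + 12 = 25 bits.

Unary([10, 1, 11]) = 1111111111010111111111110 (25 bits)


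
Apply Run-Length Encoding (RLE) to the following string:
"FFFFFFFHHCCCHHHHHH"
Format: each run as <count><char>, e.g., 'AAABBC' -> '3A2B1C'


Scanning runs left to right:
  i=0: run of 'F' x 7 -> '7F'
  i=7: run of 'H' x 2 -> '2H'
  i=9: run of 'C' x 3 -> '3C'
  i=12: run of 'H' x 6 -> '6H'

RLE = 7F2H3C6H


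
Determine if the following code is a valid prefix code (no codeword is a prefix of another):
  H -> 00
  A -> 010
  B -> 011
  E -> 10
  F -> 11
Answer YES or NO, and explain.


Checking each pair (does one codeword prefix another?):
  H='00' vs A='010': no prefix
  H='00' vs B='011': no prefix
  H='00' vs E='10': no prefix
  H='00' vs F='11': no prefix
  A='010' vs H='00': no prefix
  A='010' vs B='011': no prefix
  A='010' vs E='10': no prefix
  A='010' vs F='11': no prefix
  B='011' vs H='00': no prefix
  B='011' vs A='010': no prefix
  B='011' vs E='10': no prefix
  B='011' vs F='11': no prefix
  E='10' vs H='00': no prefix
  E='10' vs A='010': no prefix
  E='10' vs B='011': no prefix
  E='10' vs F='11': no prefix
  F='11' vs H='00': no prefix
  F='11' vs A='010': no prefix
  F='11' vs B='011': no prefix
  F='11' vs E='10': no prefix
No violation found over all pairs.

YES -- this is a valid prefix code. No codeword is a prefix of any other codeword.


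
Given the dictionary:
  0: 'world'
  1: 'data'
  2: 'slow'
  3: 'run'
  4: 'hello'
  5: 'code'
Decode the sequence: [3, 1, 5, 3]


Look up each index in the dictionary:
  3 -> 'run'
  1 -> 'data'
  5 -> 'code'
  3 -> 'run'

Decoded: "run data code run"


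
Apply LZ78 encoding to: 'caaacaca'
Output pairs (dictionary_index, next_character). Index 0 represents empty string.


LZ78 encoding steps:
Dictionary: {0: ''}
Step 1: w='' (idx 0), next='c' -> output (0, 'c'), add 'c' as idx 1
Step 2: w='' (idx 0), next='a' -> output (0, 'a'), add 'a' as idx 2
Step 3: w='a' (idx 2), next='a' -> output (2, 'a'), add 'aa' as idx 3
Step 4: w='c' (idx 1), next='a' -> output (1, 'a'), add 'ca' as idx 4
Step 5: w='ca' (idx 4), end of input -> output (4, '')


Encoded: [(0, 'c'), (0, 'a'), (2, 'a'), (1, 'a'), (4, '')]


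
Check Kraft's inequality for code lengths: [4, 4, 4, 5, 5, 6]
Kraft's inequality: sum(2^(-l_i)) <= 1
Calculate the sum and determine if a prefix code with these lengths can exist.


Sum = 2^(-4) + 2^(-4) + 2^(-4) + 2^(-5) + 2^(-5) + 2^(-6)
    = 0.0625 + 0.0625 + 0.0625 + 0.03125 + 0.03125 + 0.015625
    = 17/64 = 0.265625
Since 0.265625 <= 1, Kraft's inequality IS satisfied.
A prefix code with these lengths CAN exist.

Kraft sum = 0.265625. Satisfied.


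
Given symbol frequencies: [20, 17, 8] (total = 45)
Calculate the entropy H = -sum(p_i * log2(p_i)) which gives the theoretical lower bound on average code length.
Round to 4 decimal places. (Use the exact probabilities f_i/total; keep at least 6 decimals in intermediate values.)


Per-symbol terms -p_i * log2(p_i) with p_i = f_i/45:
  p = 20/45 = 0.444444: log2(p) = -1.169925, -p*log2(p) = 0.519967
  p = 17/45 = 0.377778: log2(p) = -1.404390, -p*log2(p) = 0.530547
  p = 8/45 = 0.177778: log2(p) = -2.491853, -p*log2(p) = 0.442996
H = 0.519967 + 0.530547 + 0.442996 = 1.493510

H = 1.4935 bits/symbol


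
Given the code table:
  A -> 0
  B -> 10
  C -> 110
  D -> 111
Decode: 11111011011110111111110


Decoding:
111 -> D
110 -> C
110 -> C
111 -> D
10 -> B
111 -> D
111 -> D
110 -> C


Result: DCCDBDDC


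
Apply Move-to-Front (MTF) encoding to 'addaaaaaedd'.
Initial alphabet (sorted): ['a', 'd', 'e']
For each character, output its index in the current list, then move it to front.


MTF encoding:
'a': index 0 in ['a', 'd', 'e'] -> ['a', 'd', 'e']
'd': index 1 in ['a', 'd', 'e'] -> ['d', 'a', 'e']
'd': index 0 in ['d', 'a', 'e'] -> ['d', 'a', 'e']
'a': index 1 in ['d', 'a', 'e'] -> ['a', 'd', 'e']
'a': index 0 in ['a', 'd', 'e'] -> ['a', 'd', 'e']
'a': index 0 in ['a', 'd', 'e'] -> ['a', 'd', 'e']
'a': index 0 in ['a', 'd', 'e'] -> ['a', 'd', 'e']
'a': index 0 in ['a', 'd', 'e'] -> ['a', 'd', 'e']
'e': index 2 in ['a', 'd', 'e'] -> ['e', 'a', 'd']
'd': index 2 in ['e', 'a', 'd'] -> ['d', 'e', 'a']
'd': index 0 in ['d', 'e', 'a'] -> ['d', 'e', 'a']


Output: [0, 1, 0, 1, 0, 0, 0, 0, 2, 2, 0]


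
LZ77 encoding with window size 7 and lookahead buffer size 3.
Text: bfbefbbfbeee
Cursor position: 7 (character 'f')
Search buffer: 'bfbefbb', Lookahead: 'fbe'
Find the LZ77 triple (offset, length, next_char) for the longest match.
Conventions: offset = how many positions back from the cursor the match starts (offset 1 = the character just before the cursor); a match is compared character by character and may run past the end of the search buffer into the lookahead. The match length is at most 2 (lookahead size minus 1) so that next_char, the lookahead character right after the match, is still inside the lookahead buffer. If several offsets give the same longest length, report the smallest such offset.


Try each offset into the search buffer:
  offset=1 (pos 6, char 'b'): match length 0
  offset=2 (pos 5, char 'b'): match length 0
  offset=3 (pos 4, char 'f'): match length 2
  offset=4 (pos 3, char 'e'): match length 0
  offset=5 (pos 2, char 'b'): match length 0
  offset=6 (pos 1, char 'f'): match length 2
  offset=7 (pos 0, char 'b'): match length 0
Longest match has length 2, found at offsets 3, 6; take the smallest, offset 3.
next_char = character at position 7 + 2 = 9 -> 'e'

Best match: offset=3, length=2 (matching 'fb' starting at position 4)
LZ77 triple: (3, 2, 'e')


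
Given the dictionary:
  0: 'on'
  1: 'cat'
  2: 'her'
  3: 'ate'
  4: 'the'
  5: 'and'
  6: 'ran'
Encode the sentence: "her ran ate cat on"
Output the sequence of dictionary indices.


Look up each word in the dictionary:
  'her' -> 2
  'ran' -> 6
  'ate' -> 3
  'cat' -> 1
  'on' -> 0

Encoded: [2, 6, 3, 1, 0]


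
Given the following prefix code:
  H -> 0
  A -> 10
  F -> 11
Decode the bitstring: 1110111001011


Decoding step by step:
Bits 11 -> F
Bits 10 -> A
Bits 11 -> F
Bits 10 -> A
Bits 0 -> H
Bits 10 -> A
Bits 11 -> F


Decoded message: FAFAHAF


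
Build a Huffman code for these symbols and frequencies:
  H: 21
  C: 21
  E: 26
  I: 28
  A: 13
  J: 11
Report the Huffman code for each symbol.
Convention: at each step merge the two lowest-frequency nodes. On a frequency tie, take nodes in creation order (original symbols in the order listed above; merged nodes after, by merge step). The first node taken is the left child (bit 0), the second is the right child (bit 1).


Huffman tree construction:
Step 1: Merge J(11) + A(13) = 24
Step 2: Merge H(21) + C(21) = 42
Step 3: Merge (J+A)(24) + E(26) = 50
Step 4: Merge I(28) + (H+C)(42) = 70
Step 5: Merge ((J+A)+E)(50) + (I+(H+C))(70) = 120
Read each symbol's code off the tree from the root (left child = 0, right child = 1).

Codes:
  H: 110 (length 3)
  C: 111 (length 3)
  E: 01 (length 2)
  I: 10 (length 2)
  A: 001 (length 3)
  J: 000 (length 3)
Average code length: 306/120 = 2.5500 bits/symbol


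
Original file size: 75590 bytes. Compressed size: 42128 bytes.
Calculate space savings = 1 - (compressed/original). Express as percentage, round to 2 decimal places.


ratio = compressed/original = 42128/75590 = 0.557322
savings = 1 - ratio = 1 - 0.557322 = 0.442678
as a percentage: 0.442678 * 100 = 44.27%

Space savings = 1 - 42128/75590 = 44.27%


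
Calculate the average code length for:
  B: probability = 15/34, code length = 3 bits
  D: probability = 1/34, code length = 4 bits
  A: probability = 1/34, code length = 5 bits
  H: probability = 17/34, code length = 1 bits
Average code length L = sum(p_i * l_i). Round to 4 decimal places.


Weighted contributions p_i * l_i:
  B: (15/34) * 3 = 45/34
  D: (1/34) * 4 = 4/34
  A: (1/34) * 5 = 5/34
  H: (17/34) * 1 = 17/34
Sum = (45 + 4 + 5 + 17)/34 = 71/34

L = 71/34 = 2.0882 bits/symbol


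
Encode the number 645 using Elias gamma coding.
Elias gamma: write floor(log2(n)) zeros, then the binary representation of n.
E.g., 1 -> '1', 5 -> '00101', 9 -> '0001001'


num_bits = floor(log2(645)) + 1 = 10
leading_zeros = num_bits - 1 = 9
binary(645) = 1010000101

Elias gamma(645) = '000000000' + '1010000101' = 0000000001010000101 (19 bits)


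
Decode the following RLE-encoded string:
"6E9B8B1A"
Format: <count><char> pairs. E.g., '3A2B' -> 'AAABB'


Expanding each <count><char> pair:
  6E -> 'EEEEEE'
  9B -> 'BBBBBBBBB'
  8B -> 'BBBBBBBB'
  1A -> 'A'

Decoded = EEEEEEBBBBBBBBBBBBBBBBBA


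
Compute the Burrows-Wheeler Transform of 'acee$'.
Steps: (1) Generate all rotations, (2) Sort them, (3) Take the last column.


Rotations (sorted):
  0: $acee -> last char: e
  1: acee$ -> last char: $
  2: cee$a -> last char: a
  3: e$ace -> last char: e
  4: ee$ac -> last char: c


BWT = e$aec


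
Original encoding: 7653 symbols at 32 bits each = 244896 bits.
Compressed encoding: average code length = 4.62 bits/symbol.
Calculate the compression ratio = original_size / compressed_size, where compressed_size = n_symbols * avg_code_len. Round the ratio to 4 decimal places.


original_size = n_symbols * orig_bits = 7653 * 32 = 244896 bits
compressed_size = n_symbols * avg_code_len = 7653 * 4.62 = 35356.86 bits
ratio = original_size / compressed_size = 244896 / 35356.86 = 6.9264

Compression ratio = 6.9264


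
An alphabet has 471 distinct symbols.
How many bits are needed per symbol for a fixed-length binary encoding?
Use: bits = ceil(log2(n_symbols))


log2(471) = 8.8796
Bracket: 2^8 = 256 < 471 <= 2^9 = 512
So ceil(log2(471)) = 9

bits = ceil(log2(471)) = ceil(8.8796) = 9 bits


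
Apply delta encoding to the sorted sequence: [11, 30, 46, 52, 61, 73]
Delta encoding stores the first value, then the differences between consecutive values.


First value: 11
Deltas:
  30 - 11 = 19
  46 - 30 = 16
  52 - 46 = 6
  61 - 52 = 9
  73 - 61 = 12


Delta encoded: [11, 19, 16, 6, 9, 12]


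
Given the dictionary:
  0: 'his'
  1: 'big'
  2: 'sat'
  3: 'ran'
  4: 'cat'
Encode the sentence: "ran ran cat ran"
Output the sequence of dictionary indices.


Look up each word in the dictionary:
  'ran' -> 3
  'ran' -> 3
  'cat' -> 4
  'ran' -> 3

Encoded: [3, 3, 4, 3]


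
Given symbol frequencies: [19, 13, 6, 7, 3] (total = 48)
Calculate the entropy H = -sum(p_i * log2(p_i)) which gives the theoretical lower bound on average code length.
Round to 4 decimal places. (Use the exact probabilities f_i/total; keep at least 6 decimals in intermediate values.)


Per-symbol terms -p_i * log2(p_i) with p_i = f_i/48:
  p = 19/48 = 0.395833: log2(p) = -1.337035, -p*log2(p) = 0.529243
  p = 13/48 = 0.270833: log2(p) = -1.884523, -p*log2(p) = 0.510392
  p = 6/48 = 0.125000: log2(p) = -3.000000, -p*log2(p) = 0.375000
  p = 7/48 = 0.145833: log2(p) = -2.777608, -p*log2(p) = 0.405068
  p = 3/48 = 0.062500: log2(p) = -4.000000, -p*log2(p) = 0.250000
H = 0.529243 + 0.510392 + 0.375000 + 0.405068 + 0.250000 = 2.069703

H = 2.0697 bits/symbol


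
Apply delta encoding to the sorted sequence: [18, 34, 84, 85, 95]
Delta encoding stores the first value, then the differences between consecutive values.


First value: 18
Deltas:
  34 - 18 = 16
  84 - 34 = 50
  85 - 84 = 1
  95 - 85 = 10


Delta encoded: [18, 16, 50, 1, 10]


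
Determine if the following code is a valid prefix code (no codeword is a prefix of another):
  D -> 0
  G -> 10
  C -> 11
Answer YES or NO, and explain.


Checking each pair (does one codeword prefix another?):
  D='0' vs G='10': no prefix
  D='0' vs C='11': no prefix
  G='10' vs D='0': no prefix
  G='10' vs C='11': no prefix
  C='11' vs D='0': no prefix
  C='11' vs G='10': no prefix
No violation found over all pairs.

YES -- this is a valid prefix code. No codeword is a prefix of any other codeword.


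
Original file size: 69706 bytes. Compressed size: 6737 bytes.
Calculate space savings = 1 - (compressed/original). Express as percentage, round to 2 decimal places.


ratio = compressed/original = 6737/69706 = 0.096649
savings = 1 - ratio = 1 - 0.096649 = 0.903351
as a percentage: 0.903351 * 100 = 90.34%

Space savings = 1 - 6737/69706 = 90.34%
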